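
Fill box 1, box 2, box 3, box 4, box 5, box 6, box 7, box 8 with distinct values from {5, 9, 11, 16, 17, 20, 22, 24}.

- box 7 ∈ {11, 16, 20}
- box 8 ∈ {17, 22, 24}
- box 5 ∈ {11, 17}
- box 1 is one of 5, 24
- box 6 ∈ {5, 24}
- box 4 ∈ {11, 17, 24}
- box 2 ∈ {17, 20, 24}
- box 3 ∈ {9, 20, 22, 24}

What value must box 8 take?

22

Among the 8 variables, 9 fits only box 3 (and all 8 values in {5, 9, 11, 16, 17, 20, 22, 24} must be used), so box 3 = 9.
Among the 7 still-open variables, 16 fits only box 7 (and all 7 values in {5, 11, 16, 17, 20, 22, 24} must be used), so box 7 = 16.
Among the 6 still-open variables, 20 fits only box 2 (and all 6 values in {5, 11, 17, 20, 22, 24} must be used), so box 2 = 20.
Among the 5 still-open variables, 22 fits only box 8 (and all 5 values in {5, 11, 17, 22, 24} must be used), so box 8 = 22.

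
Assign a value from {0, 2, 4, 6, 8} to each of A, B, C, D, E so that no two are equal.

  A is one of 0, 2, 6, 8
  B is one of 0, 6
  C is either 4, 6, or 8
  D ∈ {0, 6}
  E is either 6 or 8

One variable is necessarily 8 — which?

The 5 variables together cover exactly {0, 2, 4, 6, 8} — 5 values for 5 variables — and 2 appears only in A's list, so A = 2.
The 4 still-open variables draw from only 4 values {0, 4, 6, 8}, so each is used; only C can be 4, hence C = 4.
Among the 3 still-open variables, 8 fits only E (and all 3 values in {0, 6, 8} must be used), so E = 8.

E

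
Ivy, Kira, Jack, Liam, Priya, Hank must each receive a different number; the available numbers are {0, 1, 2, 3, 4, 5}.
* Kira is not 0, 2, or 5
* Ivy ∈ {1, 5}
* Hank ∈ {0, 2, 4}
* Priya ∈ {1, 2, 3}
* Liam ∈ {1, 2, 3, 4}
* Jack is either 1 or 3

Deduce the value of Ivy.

5

The 6 variables draw from only 6 values {0, 1, 2, 3, 4, 5}, so each is used; only Hank can be 0, hence Hank = 0.
The 5 still-open variables draw from only 5 values {1, 2, 3, 4, 5}, so each is used; only Ivy can be 5, hence Ivy = 5.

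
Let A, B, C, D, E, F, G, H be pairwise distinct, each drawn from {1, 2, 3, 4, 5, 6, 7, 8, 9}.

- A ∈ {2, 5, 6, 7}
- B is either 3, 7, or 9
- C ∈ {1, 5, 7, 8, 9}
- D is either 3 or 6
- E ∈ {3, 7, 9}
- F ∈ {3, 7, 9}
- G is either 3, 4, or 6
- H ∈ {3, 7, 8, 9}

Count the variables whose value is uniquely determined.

B, E, F share exactly the 3 values {3, 7, 9}; by pigeonhole those values go to them, so strike 3, 7, 9 from A, C, D, G, H.
D has just one choice, so D = 6. So A, G can't be 6.
G must be 4 (only option left).
H has just one choice, so H = 8. Eliminate 8 elsewhere: C.
Determined: D=6, G=4, H=8. The other variables each still have more than one consistent value. That makes 3.

3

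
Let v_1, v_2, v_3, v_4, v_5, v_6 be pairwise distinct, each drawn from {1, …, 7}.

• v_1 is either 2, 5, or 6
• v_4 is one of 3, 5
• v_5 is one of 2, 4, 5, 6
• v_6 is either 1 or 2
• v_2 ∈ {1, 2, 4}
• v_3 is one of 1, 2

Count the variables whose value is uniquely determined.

2

Among the 6 variables, 3 fits only v_4 (and all 6 values in {1, 2, 3, 4, 5, 6} must be used), so v_4 = 3.
v_3 and v_6 between them cover only {1, 2} — a naked pair. Remove those values from v_1, v_2, v_5.
v_2 has just one choice, so v_2 = 4. Remove 4 from v_5.
Determined: v_2=4, v_4=3. The other variables each still have more than one consistent value. That makes 2.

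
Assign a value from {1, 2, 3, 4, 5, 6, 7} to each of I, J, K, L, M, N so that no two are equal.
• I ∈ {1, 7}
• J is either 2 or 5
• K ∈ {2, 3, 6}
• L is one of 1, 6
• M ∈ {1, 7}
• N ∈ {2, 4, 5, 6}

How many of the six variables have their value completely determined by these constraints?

I and M between them cover only {1, 7} — a naked pair. Remove those values from L.
L has just one choice, so L = 6. Strike 6 from K, N.
Determined: L=6. The other variables each still have more than one consistent value. That makes 1.

1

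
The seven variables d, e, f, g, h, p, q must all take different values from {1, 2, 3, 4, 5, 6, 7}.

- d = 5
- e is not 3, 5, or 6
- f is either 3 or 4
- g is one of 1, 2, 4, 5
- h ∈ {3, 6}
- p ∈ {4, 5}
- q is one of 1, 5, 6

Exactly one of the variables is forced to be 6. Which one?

h

d must be 5 (only option left). Remove 5 from g, p, q.
That leaves p = 4. Remove 4 from e, f, g.
That leaves f = 3. Strike 3 from h.
So 6 goes to h.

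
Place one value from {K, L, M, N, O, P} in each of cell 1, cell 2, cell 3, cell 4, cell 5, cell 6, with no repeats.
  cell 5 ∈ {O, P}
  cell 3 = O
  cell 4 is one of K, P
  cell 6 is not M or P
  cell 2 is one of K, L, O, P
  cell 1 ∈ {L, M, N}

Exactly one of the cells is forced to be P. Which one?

cell 5

cell 3 must be O (only option left). Strike O from cell 2, cell 5, cell 6.
So P goes to cell 5.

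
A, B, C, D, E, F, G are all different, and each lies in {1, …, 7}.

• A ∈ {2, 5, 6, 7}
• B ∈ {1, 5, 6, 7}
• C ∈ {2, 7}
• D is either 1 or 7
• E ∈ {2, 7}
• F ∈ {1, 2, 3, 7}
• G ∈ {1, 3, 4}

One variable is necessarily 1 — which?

D

Among the 7 variables, 4 fits only G (and all 7 values in {1, 2, 3, 4, 5, 6, 7} must be used), so G = 4.
The 6 still-open variables together cover exactly {1, 2, 3, 5, 6, 7} — 6 values for 6 variables — and 3 appears only in F's list, so F = 3.
C and E share exactly the 2 values {2, 7}; by pigeonhole those values go to them, so strike 2, 7 from A, B, D.
So 1 goes to D.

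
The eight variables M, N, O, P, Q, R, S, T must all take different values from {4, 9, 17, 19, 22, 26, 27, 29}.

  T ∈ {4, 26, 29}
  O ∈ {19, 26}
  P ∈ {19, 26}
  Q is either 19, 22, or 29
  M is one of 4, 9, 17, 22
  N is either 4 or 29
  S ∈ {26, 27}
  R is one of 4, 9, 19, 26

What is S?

27

The 8 variables together cover exactly {4, 9, 17, 19, 22, 26, 27, 29} — 8 values for 8 variables — and 17 appears only in M's list, so M = 17.
The 7 still-open variables together cover exactly {4, 9, 19, 22, 26, 27, 29} — 7 values for 7 variables — and 9 appears only in R's list, so R = 9.
Among the 6 still-open variables, 22 fits only Q (and all 6 values in {4, 19, 22, 26, 27, 29} must be used), so Q = 22.
Among the 5 still-open variables, 27 fits only S (and all 5 values in {4, 19, 26, 27, 29} must be used), so S = 27.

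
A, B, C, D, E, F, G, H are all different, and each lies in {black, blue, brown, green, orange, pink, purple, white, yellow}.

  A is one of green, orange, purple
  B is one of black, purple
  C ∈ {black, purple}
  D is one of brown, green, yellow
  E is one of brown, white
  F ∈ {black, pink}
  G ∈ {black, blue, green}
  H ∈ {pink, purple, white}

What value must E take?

brown

B and C between them cover only {black, purple} — a naked pair. Remove those values from A, F, G, H.
F has just one choice, so F = pink. So H can't be pink.
That leaves H = white. Remove white from E.
So E = brown.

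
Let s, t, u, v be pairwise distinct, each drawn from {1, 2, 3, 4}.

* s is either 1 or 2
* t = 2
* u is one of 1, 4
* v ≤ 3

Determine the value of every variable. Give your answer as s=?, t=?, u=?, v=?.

t must be 2 (only option left). Strike 2 from s, v.
s must be 1 (only option left). Remove 1 from u, v.
u must be 4 (only option left).
v's domain is down to {3}, so v = 3.

s=1, t=2, u=4, v=3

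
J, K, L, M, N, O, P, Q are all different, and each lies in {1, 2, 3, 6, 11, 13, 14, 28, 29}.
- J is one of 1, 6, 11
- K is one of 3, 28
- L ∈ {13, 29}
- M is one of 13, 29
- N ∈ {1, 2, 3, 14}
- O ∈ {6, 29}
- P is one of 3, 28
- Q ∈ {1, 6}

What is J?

K and P share exactly the 2 values {3, 28}; by pigeonhole those values go to them, so strike 3, 28 from N.
The 2 variables L and M are confined to {13, 29}, which locks those values in; drop them from O.
O has just one choice, so O = 6. Strike 6 from J, Q.
Q must be 1 (only option left). So J, N can't be 1.
So J = 11.

11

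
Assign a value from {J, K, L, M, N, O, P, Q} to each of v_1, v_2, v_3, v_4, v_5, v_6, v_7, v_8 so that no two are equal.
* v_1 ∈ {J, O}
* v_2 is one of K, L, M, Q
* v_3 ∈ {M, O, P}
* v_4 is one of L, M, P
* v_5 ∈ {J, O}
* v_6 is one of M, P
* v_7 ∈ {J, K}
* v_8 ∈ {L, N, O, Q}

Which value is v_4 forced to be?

L

Among the 8 variables, N fits only v_8 (and all 8 values in {J, K, L, M, N, O, P, Q} must be used), so v_8 = N.
The 7 still-open variables together cover exactly {J, K, L, M, O, P, Q} — 7 values for 7 variables — and Q appears only in v_2's list, so v_2 = Q.
The 6 still-open variables together cover exactly {J, K, L, M, O, P} — 6 values for 6 variables — and K appears only in v_7's list, so v_7 = K.
The 5 still-open variables together cover exactly {J, L, M, O, P} — 5 values for 5 variables — and L appears only in v_4's list, so v_4 = L.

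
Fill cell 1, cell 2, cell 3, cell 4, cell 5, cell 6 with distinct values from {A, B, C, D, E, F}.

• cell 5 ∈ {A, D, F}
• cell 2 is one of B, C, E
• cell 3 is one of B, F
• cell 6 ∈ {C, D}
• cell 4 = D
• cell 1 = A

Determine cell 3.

cell 1's domain is down to {A}, so cell 1 = A. Strike A from cell 5.
cell 4 has just one choice, so cell 4 = D. Eliminate D elsewhere: cell 5, cell 6.
cell 5 must be F (only option left). Remove F from cell 3.
So cell 3 = B.

B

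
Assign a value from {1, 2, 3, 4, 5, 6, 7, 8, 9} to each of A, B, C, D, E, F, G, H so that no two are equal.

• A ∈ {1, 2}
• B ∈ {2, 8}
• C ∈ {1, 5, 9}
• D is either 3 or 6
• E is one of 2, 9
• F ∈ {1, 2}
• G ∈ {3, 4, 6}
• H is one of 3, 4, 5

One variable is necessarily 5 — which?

Among the 8 variables, 8 fits only B (and all 8 values in {1, 2, 3, 4, 5, 6, 8, 9} must be used), so B = 8.
A and F share exactly the 2 values {1, 2}; by pigeonhole those values go to them, so strike 1, 2 from C, E.
E's domain is down to {9}, so E = 9. So C can't be 9.
So 5 goes to C.

C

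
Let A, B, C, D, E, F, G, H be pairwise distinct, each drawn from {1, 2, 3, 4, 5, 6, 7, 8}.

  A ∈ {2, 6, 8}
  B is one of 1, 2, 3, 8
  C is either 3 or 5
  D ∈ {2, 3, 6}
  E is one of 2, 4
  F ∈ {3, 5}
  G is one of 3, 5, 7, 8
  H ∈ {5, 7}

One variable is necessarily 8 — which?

The 8 variables together cover exactly {1, 2, 3, 4, 5, 6, 7, 8} — 8 values for 8 variables — and 1 appears only in B's list, so B = 1.
Among the 7 still-open variables, 4 fits only E (and all 7 values in {2, 3, 4, 5, 6, 7, 8} must be used), so E = 4.
C and F share exactly the 2 values {3, 5}; by pigeonhole those values go to them, so strike 3, 5 from D, G, H.
H has just one choice, so H = 7. Remove 7 from G.
So 8 goes to G.

G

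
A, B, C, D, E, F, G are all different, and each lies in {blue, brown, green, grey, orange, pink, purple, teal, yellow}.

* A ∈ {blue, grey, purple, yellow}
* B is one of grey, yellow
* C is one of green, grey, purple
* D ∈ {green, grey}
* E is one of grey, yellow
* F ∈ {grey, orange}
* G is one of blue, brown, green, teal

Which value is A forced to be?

blue

The 2 variables B and E are confined to {grey, yellow}, which locks those values in; drop them from A, C, D, F.
D's domain is down to {green}, so D = green. Remove green from C, G.
F must be orange (only option left).
C's domain is down to {purple}, so C = purple. Remove purple from A.
So A = blue.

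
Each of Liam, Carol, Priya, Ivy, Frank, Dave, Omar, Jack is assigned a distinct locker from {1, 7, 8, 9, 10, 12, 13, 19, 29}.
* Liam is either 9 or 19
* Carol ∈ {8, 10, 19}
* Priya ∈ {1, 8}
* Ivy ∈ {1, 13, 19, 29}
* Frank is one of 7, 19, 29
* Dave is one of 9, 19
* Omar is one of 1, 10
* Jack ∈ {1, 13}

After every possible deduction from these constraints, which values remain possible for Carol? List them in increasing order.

8, 10

The 8 variables draw from only 8 values {1, 7, 8, 9, 10, 13, 19, 29}, so each is used; only Frank can be 7, hence Frank = 7.
The 7 still-open variables draw from only 7 values {1, 8, 9, 10, 13, 19, 29}, so each is used; only Ivy can be 29, hence Ivy = 29.
The 6 still-open variables draw from only 6 values {1, 8, 9, 10, 13, 19}, so each is used; only Jack can be 13, hence Jack = 13.
Liam and Dave share exactly the 2 values {9, 19}; by pigeonhole those values go to them, so strike 9, 19 from Carol.
No further eliminations apply; Carol can still be any of 8, 10.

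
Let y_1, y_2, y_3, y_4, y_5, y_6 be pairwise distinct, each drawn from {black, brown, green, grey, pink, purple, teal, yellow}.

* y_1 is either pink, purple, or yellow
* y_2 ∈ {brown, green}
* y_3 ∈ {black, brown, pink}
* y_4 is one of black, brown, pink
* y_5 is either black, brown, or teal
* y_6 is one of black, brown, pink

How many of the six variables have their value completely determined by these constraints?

The 3 variables y_3, y_4, y_6 are confined to {black, brown, pink}, which locks those values in; drop them from y_1, y_2, y_5.
That leaves y_2 = green.
y_5 has just one choice, so y_5 = teal.
Determined: y_2=green, y_5=teal. The other variables each still have more than one consistent value. That makes 2.

2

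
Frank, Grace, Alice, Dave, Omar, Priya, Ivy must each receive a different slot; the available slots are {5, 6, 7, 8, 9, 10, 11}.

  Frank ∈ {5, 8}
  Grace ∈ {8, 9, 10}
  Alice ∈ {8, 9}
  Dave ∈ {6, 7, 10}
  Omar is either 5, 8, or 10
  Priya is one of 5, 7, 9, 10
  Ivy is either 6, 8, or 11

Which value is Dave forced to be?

6

Among the 7 variables, 11 fits only Ivy (and all 7 values in {5, 6, 7, 8, 9, 10, 11} must be used), so Ivy = 11.
Among the 6 still-open variables, 6 fits only Dave (and all 6 values in {5, 6, 7, 8, 9, 10} must be used), so Dave = 6.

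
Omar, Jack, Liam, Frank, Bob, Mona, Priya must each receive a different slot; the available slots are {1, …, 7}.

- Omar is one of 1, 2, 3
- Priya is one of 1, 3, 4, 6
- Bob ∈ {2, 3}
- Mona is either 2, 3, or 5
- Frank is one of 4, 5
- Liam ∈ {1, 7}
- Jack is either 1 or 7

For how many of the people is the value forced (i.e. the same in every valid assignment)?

The 7 variables draw from only 7 values {1, 2, 3, 4, 5, 6, 7}, so each is used; only Priya can be 6, hence Priya = 6.
The 6 still-open variables together cover exactly {1, 2, 3, 4, 5, 7} — 6 values for 6 variables — and 4 appears only in Frank's list, so Frank = 4.
The 5 still-open variables together cover exactly {1, 2, 3, 5, 7} — 5 values for 5 variables — and 5 appears only in Mona's list, so Mona = 5.
Jack and Liam between them cover only {1, 7} — a naked pair. Remove those values from Omar.
Determined: Frank=4, Mona=5, Priya=6. The other people each still have more than one consistent value. That makes 3.

3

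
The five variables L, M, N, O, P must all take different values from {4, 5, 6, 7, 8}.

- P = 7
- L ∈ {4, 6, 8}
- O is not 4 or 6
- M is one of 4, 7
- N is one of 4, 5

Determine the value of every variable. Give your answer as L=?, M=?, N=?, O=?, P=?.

P must be 7 (only option left). Strike 7 from M, O.
M must be 4 (only option left). Strike 4 from L, N.
That leaves N = 5. Strike 5 from O.
O has just one choice, so O = 8. Strike 8 from L.
L has just one choice, so L = 6.

L=6, M=4, N=5, O=8, P=7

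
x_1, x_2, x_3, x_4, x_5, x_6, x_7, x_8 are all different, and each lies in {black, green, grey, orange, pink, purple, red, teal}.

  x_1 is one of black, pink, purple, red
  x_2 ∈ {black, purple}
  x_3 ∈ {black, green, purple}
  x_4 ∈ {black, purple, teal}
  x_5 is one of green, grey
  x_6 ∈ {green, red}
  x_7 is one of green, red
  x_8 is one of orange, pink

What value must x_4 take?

Among the 8 variables, grey fits only x_5 (and all 8 values in {black, green, grey, orange, pink, purple, red, teal} must be used), so x_5 = grey.
The 7 still-open variables together cover exactly {black, green, orange, pink, purple, red, teal} — 7 values for 7 variables — and orange appears only in x_8's list, so x_8 = orange.
Among the 6 still-open variables, pink fits only x_1 (and all 6 values in {black, green, pink, purple, red, teal} must be used), so x_1 = pink.
The 5 still-open variables draw from only 5 values {black, green, purple, red, teal}, so each is used; only x_4 can be teal, hence x_4 = teal.

teal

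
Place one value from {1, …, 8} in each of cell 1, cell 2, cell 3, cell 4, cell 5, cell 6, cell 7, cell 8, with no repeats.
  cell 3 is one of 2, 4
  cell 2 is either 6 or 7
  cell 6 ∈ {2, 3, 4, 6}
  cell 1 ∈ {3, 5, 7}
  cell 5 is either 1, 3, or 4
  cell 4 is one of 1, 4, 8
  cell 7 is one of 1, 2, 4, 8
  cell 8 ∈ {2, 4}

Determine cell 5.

Among the 8 variables, 5 fits only cell 1 (and all 8 values in {1, 2, 3, 4, 5, 6, 7, 8} must be used), so cell 1 = 5.
Among the 7 still-open variables, 7 fits only cell 2 (and all 7 values in {1, 2, 3, 4, 6, 7, 8} must be used), so cell 2 = 7.
The 6 still-open variables together cover exactly {1, 2, 3, 4, 6, 8} — 6 values for 6 variables — and 6 appears only in cell 6's list, so cell 6 = 6.
The 5 still-open variables together cover exactly {1, 2, 3, 4, 8} — 5 values for 5 variables — and 3 appears only in cell 5's list, so cell 5 = 3.

3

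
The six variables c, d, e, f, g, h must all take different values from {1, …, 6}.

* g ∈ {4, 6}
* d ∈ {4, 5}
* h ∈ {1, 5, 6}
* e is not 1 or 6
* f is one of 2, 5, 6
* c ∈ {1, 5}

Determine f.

2

Among the 6 variables, 3 fits only e (and all 6 values in {1, 2, 3, 4, 5, 6} must be used), so e = 3.
The 5 still-open variables together cover exactly {1, 2, 4, 5, 6} — 5 values for 5 variables — and 2 appears only in f's list, so f = 2.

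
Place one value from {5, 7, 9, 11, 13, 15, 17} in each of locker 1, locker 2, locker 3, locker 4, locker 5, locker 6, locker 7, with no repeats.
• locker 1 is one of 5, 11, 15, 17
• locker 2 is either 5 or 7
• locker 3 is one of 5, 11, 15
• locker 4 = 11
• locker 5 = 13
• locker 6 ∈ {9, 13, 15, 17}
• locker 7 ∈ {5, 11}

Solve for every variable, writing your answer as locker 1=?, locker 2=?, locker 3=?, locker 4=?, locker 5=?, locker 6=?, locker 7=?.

locker 1=17, locker 2=7, locker 3=15, locker 4=11, locker 5=13, locker 6=9, locker 7=5

locker 4 has just one choice, so locker 4 = 11. So locker 1, locker 3, locker 7 can't be 11.
locker 5 must be 13 (only option left). Eliminate 13 elsewhere: locker 6.
That leaves locker 7 = 5. Strike 5 from locker 1, locker 2, locker 3.
locker 2 must be 7 (only option left).
locker 3 has just one choice, so locker 3 = 15. Eliminate 15 elsewhere: locker 1, locker 6.
locker 1 must be 17 (only option left). Remove 17 from locker 6.
locker 6 must be 9 (only option left).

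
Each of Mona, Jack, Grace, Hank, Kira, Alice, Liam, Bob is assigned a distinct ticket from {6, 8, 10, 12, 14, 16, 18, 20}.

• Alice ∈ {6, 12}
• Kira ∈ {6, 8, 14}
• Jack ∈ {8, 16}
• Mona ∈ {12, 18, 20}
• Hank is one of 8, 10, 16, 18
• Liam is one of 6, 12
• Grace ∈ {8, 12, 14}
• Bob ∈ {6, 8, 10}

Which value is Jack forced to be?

16

The 8 variables draw from only 8 values {6, 8, 10, 12, 14, 16, 18, 20}, so each is used; only Mona can be 20, hence Mona = 20.
The 7 still-open variables draw from only 7 values {6, 8, 10, 12, 14, 16, 18}, so each is used; only Hank can be 18, hence Hank = 18.
Among the 6 still-open variables, 10 fits only Bob (and all 6 values in {6, 8, 10, 12, 14, 16} must be used), so Bob = 10.
Among the 5 still-open variables, 16 fits only Jack (and all 5 values in {6, 8, 12, 14, 16} must be used), so Jack = 16.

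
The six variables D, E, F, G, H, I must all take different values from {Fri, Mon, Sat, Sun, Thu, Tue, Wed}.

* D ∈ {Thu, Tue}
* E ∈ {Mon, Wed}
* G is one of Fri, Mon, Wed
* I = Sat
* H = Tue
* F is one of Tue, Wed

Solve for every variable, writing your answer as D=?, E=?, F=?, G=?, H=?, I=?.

D=Thu, E=Mon, F=Wed, G=Fri, H=Tue, I=Sat

H's domain is down to {Tue}, so H = Tue. Eliminate Tue elsewhere: D, F.
That leaves I = Sat.
D has just one choice, so D = Thu.
F has just one choice, so F = Wed. Remove Wed from E, G.
E's domain is down to {Mon}, so E = Mon. Remove Mon from G.
That leaves G = Fri.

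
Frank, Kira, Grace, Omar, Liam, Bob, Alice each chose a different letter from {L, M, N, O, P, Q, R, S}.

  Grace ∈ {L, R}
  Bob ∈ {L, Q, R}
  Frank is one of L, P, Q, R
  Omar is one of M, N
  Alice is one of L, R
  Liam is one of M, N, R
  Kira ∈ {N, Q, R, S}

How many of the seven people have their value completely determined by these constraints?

The 7 variables together cover exactly {L, M, N, P, Q, R, S} — 7 values for 7 variables — and P appears only in Frank's list, so Frank = P.
Among the 6 still-open variables, S fits only Kira (and all 6 values in {L, M, N, Q, R, S} must be used), so Kira = S.
The 5 still-open variables together cover exactly {L, M, N, Q, R} — 5 values for 5 variables — and Q appears only in Bob's list, so Bob = Q.
Grace and Alice share exactly the 2 values {L, R}; by pigeonhole those values go to them, so strike L, R from Liam.
Determined: Frank=P, Kira=S, Bob=Q. The other people each still have more than one consistent value. That makes 3.

3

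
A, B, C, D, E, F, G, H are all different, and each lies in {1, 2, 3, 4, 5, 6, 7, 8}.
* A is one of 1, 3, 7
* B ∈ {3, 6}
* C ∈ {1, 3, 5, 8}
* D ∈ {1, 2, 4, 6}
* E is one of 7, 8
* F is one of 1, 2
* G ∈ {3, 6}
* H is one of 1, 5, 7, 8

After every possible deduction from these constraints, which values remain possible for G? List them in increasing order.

3, 6

The 8 variables together cover exactly {1, 2, 3, 4, 5, 6, 7, 8} — 8 values for 8 variables — and 4 appears only in D's list, so D = 4.
The 7 still-open variables draw from only 7 values {1, 2, 3, 5, 6, 7, 8}, so each is used; only F can be 2, hence F = 2.
The 2 variables B and G are confined to {3, 6}, which locks those values in; drop them from A, C.
No further eliminations apply; G can still be any of 3, 6.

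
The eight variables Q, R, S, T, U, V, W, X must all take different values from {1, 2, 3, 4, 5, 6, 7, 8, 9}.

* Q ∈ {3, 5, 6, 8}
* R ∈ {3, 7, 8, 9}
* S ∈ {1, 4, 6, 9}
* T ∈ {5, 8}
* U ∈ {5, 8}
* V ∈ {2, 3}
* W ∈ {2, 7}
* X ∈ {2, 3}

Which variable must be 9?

T and U between them cover only {5, 8} — a naked pair. Remove those values from Q, R.
V and X share exactly the 2 values {2, 3}; by pigeonhole those values go to them, so strike 2, 3 from Q, R, W.
Q must be 6 (only option left). Eliminate 6 elsewhere: S.
W has just one choice, so W = 7. Eliminate 7 elsewhere: R.
So 9 goes to R.

R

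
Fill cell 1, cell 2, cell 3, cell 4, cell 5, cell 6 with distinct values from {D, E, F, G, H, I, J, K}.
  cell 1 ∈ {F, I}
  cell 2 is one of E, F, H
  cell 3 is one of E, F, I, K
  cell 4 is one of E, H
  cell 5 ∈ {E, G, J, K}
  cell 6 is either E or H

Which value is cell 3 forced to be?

K

cell 4 and cell 6 between them cover only {E, H} — a naked pair. Remove those values from cell 2, cell 3, cell 5.
cell 2 has just one choice, so cell 2 = F. So cell 1, cell 3 can't be F.
cell 1 must be I (only option left). Eliminate I elsewhere: cell 3.
So cell 3 = K.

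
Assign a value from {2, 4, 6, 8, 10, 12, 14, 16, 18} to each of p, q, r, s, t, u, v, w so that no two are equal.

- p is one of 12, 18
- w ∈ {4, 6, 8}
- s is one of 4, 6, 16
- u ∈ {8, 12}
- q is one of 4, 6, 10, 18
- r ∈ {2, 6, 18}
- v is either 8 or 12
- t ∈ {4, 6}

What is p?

18

The 8 variables together cover exactly {2, 4, 6, 8, 10, 12, 16, 18} — 8 values for 8 variables — and 2 appears only in r's list, so r = 2.
The 7 still-open variables together cover exactly {4, 6, 8, 10, 12, 16, 18} — 7 values for 7 variables — and 10 appears only in q's list, so q = 10.
The 6 still-open variables together cover exactly {4, 6, 8, 12, 16, 18} — 6 values for 6 variables — and 16 appears only in s's list, so s = 16.
The 5 still-open variables together cover exactly {4, 6, 8, 12, 18} — 5 values for 5 variables — and 18 appears only in p's list, so p = 18.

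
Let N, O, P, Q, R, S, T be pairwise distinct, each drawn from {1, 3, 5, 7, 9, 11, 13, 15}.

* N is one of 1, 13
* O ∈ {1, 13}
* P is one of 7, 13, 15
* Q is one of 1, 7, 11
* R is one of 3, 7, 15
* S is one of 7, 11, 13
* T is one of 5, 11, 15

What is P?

The 7 variables draw from only 7 values {1, 3, 5, 7, 11, 13, 15}, so each is used; only R can be 3, hence R = 3.
The 6 still-open variables draw from only 6 values {1, 5, 7, 11, 13, 15}, so each is used; only T can be 5, hence T = 5.
Among the 5 still-open variables, 15 fits only P (and all 5 values in {1, 7, 11, 13, 15} must be used), so P = 15.

15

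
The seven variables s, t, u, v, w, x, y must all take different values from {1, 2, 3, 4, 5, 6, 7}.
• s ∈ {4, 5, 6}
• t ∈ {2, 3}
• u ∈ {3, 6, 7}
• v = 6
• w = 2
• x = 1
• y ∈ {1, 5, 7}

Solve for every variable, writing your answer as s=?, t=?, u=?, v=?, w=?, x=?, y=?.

s=4, t=3, u=7, v=6, w=2, x=1, y=5

v's domain is down to {6}, so v = 6. Remove 6 from s, u.
w has just one choice, so w = 2. So t can't be 2.
x must be 1 (only option left). Eliminate 1 elsewhere: y.
t must be 3 (only option left). Remove 3 from u.
u has just one choice, so u = 7. Eliminate 7 elsewhere: y.
y must be 5 (only option left). Remove 5 from s.
s's domain is down to {4}, so s = 4.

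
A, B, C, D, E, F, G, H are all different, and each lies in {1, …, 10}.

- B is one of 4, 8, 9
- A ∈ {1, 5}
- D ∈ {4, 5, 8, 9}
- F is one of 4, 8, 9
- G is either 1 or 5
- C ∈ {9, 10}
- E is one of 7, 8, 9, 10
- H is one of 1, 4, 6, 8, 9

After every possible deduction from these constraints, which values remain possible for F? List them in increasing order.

The 8 variables together cover exactly {1, 4, 5, 6, 7, 8, 9, 10} — 8 values for 8 variables — and 6 appears only in H's list, so H = 6.
Among the 7 still-open variables, 7 fits only E (and all 7 values in {1, 4, 5, 7, 8, 9, 10} must be used), so E = 7.
Among the 6 still-open variables, 10 fits only C (and all 6 values in {1, 4, 5, 8, 9, 10} must be used), so C = 10.
A and G share exactly the 2 values {1, 5}; by pigeonhole those values go to them, so strike 1, 5 from D.
No further eliminations apply; F can still be any of 4, 8, 9.

4, 8, 9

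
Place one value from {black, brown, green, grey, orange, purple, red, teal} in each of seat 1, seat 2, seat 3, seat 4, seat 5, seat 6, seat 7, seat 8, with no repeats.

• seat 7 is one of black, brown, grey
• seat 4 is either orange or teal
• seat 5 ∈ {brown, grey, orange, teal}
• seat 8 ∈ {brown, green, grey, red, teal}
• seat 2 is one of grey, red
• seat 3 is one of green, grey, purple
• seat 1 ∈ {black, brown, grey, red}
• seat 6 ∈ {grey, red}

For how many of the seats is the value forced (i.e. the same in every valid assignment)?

2

The 8 variables draw from only 8 values {black, brown, green, grey, orange, purple, red, teal}, so each is used; only seat 3 can be purple, hence seat 3 = purple.
Among the 7 still-open variables, green fits only seat 8 (and all 7 values in {black, brown, green, grey, orange, red, teal} must be used), so seat 8 = green.
The 2 variables seat 2 and seat 6 are confined to {grey, red}, which locks those values in; drop them from seat 1, seat 5, seat 7.
The 2 variables seat 1 and seat 7 are confined to {black, brown}, which locks those values in; drop them from seat 5.
Determined: seat 3=purple, seat 8=green. The other seats each still have more than one consistent value. That makes 2.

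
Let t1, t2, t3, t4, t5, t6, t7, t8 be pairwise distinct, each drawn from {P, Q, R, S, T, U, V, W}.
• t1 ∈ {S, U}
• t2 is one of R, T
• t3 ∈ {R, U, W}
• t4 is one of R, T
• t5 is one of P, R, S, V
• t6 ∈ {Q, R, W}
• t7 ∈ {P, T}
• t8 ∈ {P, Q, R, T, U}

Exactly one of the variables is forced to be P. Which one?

t7

Among the 8 variables, V fits only t5 (and all 8 values in {P, Q, R, S, T, U, V, W} must be used), so t5 = V.
The 7 still-open variables draw from only 7 values {P, Q, R, S, T, U, W}, so each is used; only t1 can be S, hence t1 = S.
t2 and t4 between them cover only {R, T} — a naked pair. Remove those values from t3, t6, t7, t8.
So P goes to t7.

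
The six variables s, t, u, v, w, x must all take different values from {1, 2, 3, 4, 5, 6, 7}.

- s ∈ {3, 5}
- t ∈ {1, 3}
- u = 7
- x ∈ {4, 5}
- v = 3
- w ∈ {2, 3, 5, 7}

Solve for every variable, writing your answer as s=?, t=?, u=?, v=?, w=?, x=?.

s=5, t=1, u=7, v=3, w=2, x=4

u has just one choice, so u = 7. Strike 7 from w.
v must be 3 (only option left). Strike 3 from s, t, w.
s has just one choice, so s = 5. Eliminate 5 elsewhere: w, x.
t's domain is down to {1}, so t = 1.
That leaves w = 2.
x must be 4 (only option left).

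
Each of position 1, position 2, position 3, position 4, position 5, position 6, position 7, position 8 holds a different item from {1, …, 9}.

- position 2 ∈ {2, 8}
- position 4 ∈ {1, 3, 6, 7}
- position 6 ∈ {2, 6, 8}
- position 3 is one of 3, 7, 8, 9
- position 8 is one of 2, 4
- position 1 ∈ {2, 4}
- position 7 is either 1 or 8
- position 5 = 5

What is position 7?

position 5 has just one choice, so position 5 = 5.
The 2 variables position 1 and position 8 are confined to {2, 4}, which locks those values in; drop them from position 2, position 6.
position 2 has just one choice, so position 2 = 8. Strike 8 from position 3, position 6, position 7.
So position 7 = 1.

1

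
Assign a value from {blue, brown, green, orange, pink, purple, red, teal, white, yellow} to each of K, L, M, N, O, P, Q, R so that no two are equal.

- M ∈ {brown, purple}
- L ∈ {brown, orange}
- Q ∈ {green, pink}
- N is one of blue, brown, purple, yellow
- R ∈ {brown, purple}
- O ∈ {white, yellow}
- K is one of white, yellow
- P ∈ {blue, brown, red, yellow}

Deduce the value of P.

The 2 variables K and O are confined to {white, yellow}, which locks those values in; drop them from N, P.
M and R between them cover only {brown, purple} — a naked pair. Remove those values from L, N, P.
L's domain is down to {orange}, so L = orange.
N has just one choice, so N = blue. Strike blue from P.
So P = red.

red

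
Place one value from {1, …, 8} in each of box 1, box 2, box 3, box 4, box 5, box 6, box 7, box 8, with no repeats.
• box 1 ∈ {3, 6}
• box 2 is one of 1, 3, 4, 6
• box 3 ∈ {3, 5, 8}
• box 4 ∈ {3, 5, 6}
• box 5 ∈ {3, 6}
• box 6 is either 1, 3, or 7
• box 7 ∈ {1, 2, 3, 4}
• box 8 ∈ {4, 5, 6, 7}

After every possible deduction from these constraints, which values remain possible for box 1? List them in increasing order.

3, 6

The 8 variables draw from only 8 values {1, 2, 3, 4, 5, 6, 7, 8}, so each is used; only box 7 can be 2, hence box 7 = 2.
The 7 still-open variables draw from only 7 values {1, 3, 4, 5, 6, 7, 8}, so each is used; only box 3 can be 8, hence box 3 = 8.
box 1 and box 5 share exactly the 2 values {3, 6}; by pigeonhole those values go to them, so strike 3, 6 from box 2, box 4, box 6, box 8.
box 4 must be 5 (only option left). Eliminate 5 elsewhere: box 8.
No further eliminations apply; box 1 can still be any of 3, 6.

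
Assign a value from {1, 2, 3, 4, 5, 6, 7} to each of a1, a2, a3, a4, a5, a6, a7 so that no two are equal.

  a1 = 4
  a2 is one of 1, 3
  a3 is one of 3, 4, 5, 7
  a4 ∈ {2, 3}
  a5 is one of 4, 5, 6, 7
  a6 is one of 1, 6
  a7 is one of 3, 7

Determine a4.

2

a1 must be 4 (only option left). Eliminate 4 elsewhere: a3, a5.
Among the 6 still-open variables, 2 fits only a4 (and all 6 values in {1, 2, 3, 5, 6, 7} must be used), so a4 = 2.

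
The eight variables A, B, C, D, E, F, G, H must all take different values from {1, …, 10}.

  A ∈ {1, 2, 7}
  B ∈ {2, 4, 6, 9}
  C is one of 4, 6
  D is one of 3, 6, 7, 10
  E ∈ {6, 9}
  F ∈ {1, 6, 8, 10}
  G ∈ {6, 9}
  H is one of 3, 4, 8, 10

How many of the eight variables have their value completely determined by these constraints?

2

E and G between them cover only {6, 9} — a naked pair. Remove those values from B, C, D, F.
C has just one choice, so C = 4. Eliminate 4 elsewhere: B, H.
B must be 2 (only option left). So A can't be 2.
Determined: B=2, C=4. The other variables each still have more than one consistent value. That makes 2.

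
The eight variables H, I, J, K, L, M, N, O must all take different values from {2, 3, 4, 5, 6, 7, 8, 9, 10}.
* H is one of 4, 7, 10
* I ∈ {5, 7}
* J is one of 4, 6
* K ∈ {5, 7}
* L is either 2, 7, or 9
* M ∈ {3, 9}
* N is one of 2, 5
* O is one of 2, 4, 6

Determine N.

2

The 8 variables draw from only 8 values {2, 3, 4, 5, 6, 7, 9, 10}, so each is used; only M can be 3, hence M = 3.
Among the 7 still-open variables, 9 fits only L (and all 7 values in {2, 4, 5, 6, 7, 9, 10} must be used), so L = 9.
The 6 still-open variables draw from only 6 values {2, 4, 5, 6, 7, 10}, so each is used; only H can be 10, hence H = 10.
I and K between them cover only {5, 7} — a naked pair. Remove those values from N.
So N = 2.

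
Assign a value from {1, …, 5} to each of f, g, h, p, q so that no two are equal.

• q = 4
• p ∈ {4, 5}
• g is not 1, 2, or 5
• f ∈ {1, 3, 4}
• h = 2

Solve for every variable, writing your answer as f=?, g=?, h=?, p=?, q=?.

h must be 2 (only option left).
q has just one choice, so q = 4. Remove 4 from f, g, p.
g must be 3 (only option left). Remove 3 from f.
p has just one choice, so p = 5.
That leaves f = 1.

f=1, g=3, h=2, p=5, q=4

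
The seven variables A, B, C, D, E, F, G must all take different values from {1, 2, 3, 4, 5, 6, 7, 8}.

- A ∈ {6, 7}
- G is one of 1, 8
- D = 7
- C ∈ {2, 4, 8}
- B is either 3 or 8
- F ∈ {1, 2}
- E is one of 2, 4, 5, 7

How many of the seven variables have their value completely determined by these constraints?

2

D has just one choice, so D = 7. Eliminate 7 elsewhere: A, E.
A has just one choice, so A = 6.
Determined: A=6, D=7. The other variables each still have more than one consistent value. That makes 2.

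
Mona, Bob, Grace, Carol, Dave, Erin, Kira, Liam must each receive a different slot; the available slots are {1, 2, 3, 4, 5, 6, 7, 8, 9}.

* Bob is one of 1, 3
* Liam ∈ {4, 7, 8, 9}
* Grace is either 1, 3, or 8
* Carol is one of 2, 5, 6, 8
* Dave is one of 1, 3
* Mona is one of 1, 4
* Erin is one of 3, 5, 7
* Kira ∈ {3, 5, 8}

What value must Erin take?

Bob and Dave between them cover only {1, 3} — a naked pair. Remove those values from Mona, Grace, Erin, Kira.
Mona's domain is down to {4}, so Mona = 4. Eliminate 4 elsewhere: Liam.
That leaves Grace = 8. So Carol, Kira, Liam can't be 8.
That leaves Kira = 5. Remove 5 from Carol, Erin.
So Erin = 7.

7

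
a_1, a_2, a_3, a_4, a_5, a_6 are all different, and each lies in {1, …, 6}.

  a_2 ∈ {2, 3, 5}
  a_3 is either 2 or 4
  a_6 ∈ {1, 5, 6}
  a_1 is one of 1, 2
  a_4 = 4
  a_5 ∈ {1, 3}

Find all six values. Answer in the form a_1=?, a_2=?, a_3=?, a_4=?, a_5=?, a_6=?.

a_4's domain is down to {4}, so a_4 = 4. Eliminate 4 elsewhere: a_3.
a_3's domain is down to {2}, so a_3 = 2. So a_1, a_2 can't be 2.
That leaves a_1 = 1. Eliminate 1 elsewhere: a_5, a_6.
a_5 must be 3 (only option left). So a_2 can't be 3.
a_2 has just one choice, so a_2 = 5. Strike 5 from a_6.
a_6 must be 6 (only option left).

a_1=1, a_2=5, a_3=2, a_4=4, a_5=3, a_6=6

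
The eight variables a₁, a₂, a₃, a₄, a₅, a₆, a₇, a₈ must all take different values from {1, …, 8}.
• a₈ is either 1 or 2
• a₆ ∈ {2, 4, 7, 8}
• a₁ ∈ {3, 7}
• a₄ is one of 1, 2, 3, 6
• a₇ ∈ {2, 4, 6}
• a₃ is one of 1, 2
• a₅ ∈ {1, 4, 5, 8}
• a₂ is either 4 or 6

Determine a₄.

Among the 8 variables, 5 fits only a₅ (and all 8 values in {1, 2, 3, 4, 5, 6, 7, 8} must be used), so a₅ = 5.
The 7 still-open variables draw from only 7 values {1, 2, 3, 4, 6, 7, 8}, so each is used; only a₆ can be 8, hence a₆ = 8.
The 6 still-open variables draw from only 6 values {1, 2, 3, 4, 6, 7}, so each is used; only a₁ can be 7, hence a₁ = 7.
The 5 still-open variables draw from only 5 values {1, 2, 3, 4, 6}, so each is used; only a₄ can be 3, hence a₄ = 3.

3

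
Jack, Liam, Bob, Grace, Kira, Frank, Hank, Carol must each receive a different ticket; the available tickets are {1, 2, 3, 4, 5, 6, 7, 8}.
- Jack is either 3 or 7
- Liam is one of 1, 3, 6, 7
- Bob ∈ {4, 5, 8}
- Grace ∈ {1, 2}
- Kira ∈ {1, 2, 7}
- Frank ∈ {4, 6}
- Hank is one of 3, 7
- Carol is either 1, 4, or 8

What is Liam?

The 8 variables together cover exactly {1, 2, 3, 4, 5, 6, 7, 8} — 8 values for 8 variables — and 5 appears only in Bob's list, so Bob = 5.
The 7 still-open variables together cover exactly {1, 2, 3, 4, 6, 7, 8} — 7 values for 7 variables — and 8 appears only in Carol's list, so Carol = 8.
Among the 6 still-open variables, 4 fits only Frank (and all 6 values in {1, 2, 3, 4, 6, 7} must be used), so Frank = 4.
Among the 5 still-open variables, 6 fits only Liam (and all 5 values in {1, 2, 3, 6, 7} must be used), so Liam = 6.

6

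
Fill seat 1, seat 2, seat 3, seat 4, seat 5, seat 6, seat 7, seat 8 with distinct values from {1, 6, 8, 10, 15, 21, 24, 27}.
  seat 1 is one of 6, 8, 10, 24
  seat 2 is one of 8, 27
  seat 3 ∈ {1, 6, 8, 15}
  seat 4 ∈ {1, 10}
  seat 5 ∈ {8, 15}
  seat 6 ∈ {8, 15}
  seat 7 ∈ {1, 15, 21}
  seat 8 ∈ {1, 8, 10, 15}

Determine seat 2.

The 8 variables together cover exactly {1, 6, 8, 10, 15, 21, 24, 27} — 8 values for 8 variables — and 21 appears only in seat 7's list, so seat 7 = 21.
The 7 still-open variables together cover exactly {1, 6, 8, 10, 15, 24, 27} — 7 values for 7 variables — and 24 appears only in seat 1's list, so seat 1 = 24.
Among the 6 still-open variables, 6 fits only seat 3 (and all 6 values in {1, 6, 8, 10, 15, 27} must be used), so seat 3 = 6.
The 5 still-open variables draw from only 5 values {1, 8, 10, 15, 27}, so each is used; only seat 2 can be 27, hence seat 2 = 27.

27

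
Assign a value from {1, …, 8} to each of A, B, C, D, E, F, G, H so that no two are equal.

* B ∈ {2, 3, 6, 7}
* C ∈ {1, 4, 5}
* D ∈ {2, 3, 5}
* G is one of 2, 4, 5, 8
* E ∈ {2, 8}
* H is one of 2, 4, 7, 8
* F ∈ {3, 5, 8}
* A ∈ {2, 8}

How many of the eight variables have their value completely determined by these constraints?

The 8 variables together cover exactly {1, 2, 3, 4, 5, 6, 7, 8} — 8 values for 8 variables — and 1 appears only in C's list, so C = 1.
The 7 still-open variables draw from only 7 values {2, 3, 4, 5, 6, 7, 8}, so each is used; only B can be 6, hence B = 6.
Among the 6 still-open variables, 7 fits only H (and all 6 values in {2, 3, 4, 5, 7, 8} must be used), so H = 7.
Among the 5 still-open variables, 4 fits only G (and all 5 values in {2, 3, 4, 5, 8} must be used), so G = 4.
The 2 variables A and E are confined to {2, 8}, which locks those values in; drop them from D, F.
Determined: B=6, C=1, G=4, H=7. The other variables each still have more than one consistent value. That makes 4.

4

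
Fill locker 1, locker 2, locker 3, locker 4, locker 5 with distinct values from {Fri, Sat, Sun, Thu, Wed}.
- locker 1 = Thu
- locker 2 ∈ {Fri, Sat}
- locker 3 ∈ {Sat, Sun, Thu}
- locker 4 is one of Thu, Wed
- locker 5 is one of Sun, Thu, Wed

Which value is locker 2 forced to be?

Fri

locker 1's domain is down to {Thu}, so locker 1 = Thu. Eliminate Thu elsewhere: locker 3, locker 4, locker 5.
locker 4 must be Wed (only option left). Remove Wed from locker 5.
locker 5 must be Sun (only option left). Eliminate Sun elsewhere: locker 3.
locker 3's domain is down to {Sat}, so locker 3 = Sat. Strike Sat from locker 2.
So locker 2 = Fri.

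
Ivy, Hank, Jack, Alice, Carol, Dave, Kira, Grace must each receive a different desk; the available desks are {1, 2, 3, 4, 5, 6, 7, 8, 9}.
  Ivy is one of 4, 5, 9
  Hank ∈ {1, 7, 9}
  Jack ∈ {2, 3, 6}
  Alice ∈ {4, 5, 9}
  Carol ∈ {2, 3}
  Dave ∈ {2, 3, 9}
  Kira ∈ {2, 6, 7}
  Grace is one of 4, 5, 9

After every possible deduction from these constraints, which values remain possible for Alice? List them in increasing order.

4, 5, 9

The 8 variables draw from only 8 values {1, 2, 3, 4, 5, 6, 7, 9}, so each is used; only Hank can be 1, hence Hank = 1.
The 7 still-open variables draw from only 7 values {2, 3, 4, 5, 6, 7, 9}, so each is used; only Kira can be 7, hence Kira = 7.
The 6 still-open variables together cover exactly {2, 3, 4, 5, 6, 9} — 6 values for 6 variables — and 6 appears only in Jack's list, so Jack = 6.
Ivy, Alice, Grace share exactly the 3 values {4, 5, 9}; by pigeonhole those values go to them, so strike 4, 5, 9 from Dave.
No further eliminations apply; Alice can still be any of 4, 5, 9.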